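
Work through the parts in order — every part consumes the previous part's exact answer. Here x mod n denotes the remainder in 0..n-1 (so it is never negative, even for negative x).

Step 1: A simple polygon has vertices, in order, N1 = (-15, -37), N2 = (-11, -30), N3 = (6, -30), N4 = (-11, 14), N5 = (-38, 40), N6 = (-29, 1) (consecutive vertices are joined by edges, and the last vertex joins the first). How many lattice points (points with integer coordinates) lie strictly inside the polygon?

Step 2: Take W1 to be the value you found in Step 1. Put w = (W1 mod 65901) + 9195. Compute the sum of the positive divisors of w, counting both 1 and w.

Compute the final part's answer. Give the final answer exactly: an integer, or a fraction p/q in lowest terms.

Step 1: cross terms: (-15*-30 - -11*-37)=43, (-11*-30 - 6*-30)=510, (6*14 - -11*-30)=-246, (-11*40 - -38*14)=92, (-38*1 - -29*40)=1122, (-29*-37 - -15*1)=1088; twice the area = |2609| = 2609; area = 2609/2; boundary points = 1 + 17 + 1 + 1 + 3 + 2 = 25; strictly interior points = area - boundary/2 + 1 = 1293; answer 1293
Step 2: W1 = 1293; w = 10488; 10488 = 2^3 * 3 * 19 * 23; sigma = (1 + 2 + 4 + 8) * (1 + 3) * (1 + 19) * (1 + 23) = 15 * 4 * 20 * 24 = 28800; answer 28800

28800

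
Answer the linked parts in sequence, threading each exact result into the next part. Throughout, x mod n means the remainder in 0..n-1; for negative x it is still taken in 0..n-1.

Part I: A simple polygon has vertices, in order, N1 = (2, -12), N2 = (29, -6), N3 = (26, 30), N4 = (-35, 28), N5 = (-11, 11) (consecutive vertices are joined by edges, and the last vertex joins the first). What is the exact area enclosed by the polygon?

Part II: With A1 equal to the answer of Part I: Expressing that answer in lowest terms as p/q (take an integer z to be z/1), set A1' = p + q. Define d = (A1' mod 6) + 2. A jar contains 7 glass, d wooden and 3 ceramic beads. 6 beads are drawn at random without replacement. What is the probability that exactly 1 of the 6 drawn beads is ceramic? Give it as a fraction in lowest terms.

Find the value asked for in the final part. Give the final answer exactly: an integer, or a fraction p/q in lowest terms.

Part I: cross terms: (2*-6 - 29*-12)=336, (29*30 - 26*-6)=1026, (26*28 - -35*30)=1778, (-35*11 - -11*28)=-77, (-11*-12 - 2*11)=110; twice the area = |3173| = 3173; area = 3173/2; answer 3173/2
Part II: A1 = 3173/2; threaded value p + q = 3175; d = 3; total draws C(13,6) = 1716; favorable C(3,1)*C(10,5) = 756; P = 63/143; answer 63/143

63/143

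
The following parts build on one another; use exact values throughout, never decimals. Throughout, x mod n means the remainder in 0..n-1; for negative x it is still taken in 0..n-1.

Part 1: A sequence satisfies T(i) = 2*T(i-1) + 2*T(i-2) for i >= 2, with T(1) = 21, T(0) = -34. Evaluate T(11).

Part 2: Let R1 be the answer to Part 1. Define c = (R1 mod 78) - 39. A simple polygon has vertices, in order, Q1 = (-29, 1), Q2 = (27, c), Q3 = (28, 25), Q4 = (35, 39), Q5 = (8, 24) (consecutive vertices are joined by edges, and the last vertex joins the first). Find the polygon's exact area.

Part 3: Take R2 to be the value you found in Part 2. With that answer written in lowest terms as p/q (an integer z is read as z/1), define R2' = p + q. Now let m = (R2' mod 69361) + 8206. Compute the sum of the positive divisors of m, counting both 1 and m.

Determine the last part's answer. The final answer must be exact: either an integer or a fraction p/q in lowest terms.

8544

Part 1: T(2) = 2*(21) + 2*(-34) = -26; iterating: T(2)=-26, T(3)=-10, T(4)=-72, T(5)=-164, T(6)=-472, T(7)=-1272, T(8)=-3488, T(9)=-9520, T(10)=-26016, T(11)=-71072; answer -71072
Part 2: R1 = -71072; c = 25; cross terms: (-29*25 - 27*1)=-752, (27*25 - 28*25)=-25, (28*39 - 35*25)=217, (35*24 - 8*39)=528, (8*1 - -29*24)=704; twice the area = |672| = 672; area = 336; answer 336
Part 3: R2 = 336; threaded value p + q = 337; m = 8543; 8543 is prime, so its only divisors are 1 and 8543; sigma = 1 + 8543 = 8544; answer 8544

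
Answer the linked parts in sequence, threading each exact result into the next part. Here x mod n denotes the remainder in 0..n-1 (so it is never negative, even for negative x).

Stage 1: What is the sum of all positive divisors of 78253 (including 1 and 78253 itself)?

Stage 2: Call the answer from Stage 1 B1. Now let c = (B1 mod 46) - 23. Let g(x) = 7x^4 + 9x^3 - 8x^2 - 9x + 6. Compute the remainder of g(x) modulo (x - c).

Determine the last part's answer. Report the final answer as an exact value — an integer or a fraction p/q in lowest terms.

538277

Stage 1: 78253 = 7^2 * 1597; sigma = (1 + 7 + 49) * (1 + 1597) = 57 * 1598 = 91086; answer 91086
Stage 2: B1 = 91086; c = -17; remainder = value at the root: 7*(-17)^4 + 9*(-17)^3 - 8*(-17)^2 - 9*(-17)^1 + 6 = (584647) + (-44217) + (-2312) + (153) + (6) = 538277; answer 538277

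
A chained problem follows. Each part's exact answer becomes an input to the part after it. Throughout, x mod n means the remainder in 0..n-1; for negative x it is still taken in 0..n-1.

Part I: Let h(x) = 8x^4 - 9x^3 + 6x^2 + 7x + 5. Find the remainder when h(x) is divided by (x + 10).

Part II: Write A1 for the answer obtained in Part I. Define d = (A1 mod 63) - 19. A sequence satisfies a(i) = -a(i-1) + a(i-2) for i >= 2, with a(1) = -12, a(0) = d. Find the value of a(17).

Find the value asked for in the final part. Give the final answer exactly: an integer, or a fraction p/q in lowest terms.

Part I: remainder = value at the root: 8*(-10)^4 - 9*(-10)^3 + 6*(-10)^2 + 7*(-10)^1 + 5 = (80000) + (9000) + (600) + (-70) + (5) = 89535; answer 89535
Part II: A1 = 89535; d = -7; a(2) = -1*(-12) + 1*(-7) = 5; iterating: a(2)=5, a(3)=-17, a(4)=22, a(5)=-39, a(6)=61, a(7)=-100, a(8)=161, a(9)=-261, a(10)=422, a(11)=-683, a(12)=1105, a(13)=-1788, a(14)=2893, a(15)=-4681, a(16)=7574, a(17)=-12255; answer -12255

-12255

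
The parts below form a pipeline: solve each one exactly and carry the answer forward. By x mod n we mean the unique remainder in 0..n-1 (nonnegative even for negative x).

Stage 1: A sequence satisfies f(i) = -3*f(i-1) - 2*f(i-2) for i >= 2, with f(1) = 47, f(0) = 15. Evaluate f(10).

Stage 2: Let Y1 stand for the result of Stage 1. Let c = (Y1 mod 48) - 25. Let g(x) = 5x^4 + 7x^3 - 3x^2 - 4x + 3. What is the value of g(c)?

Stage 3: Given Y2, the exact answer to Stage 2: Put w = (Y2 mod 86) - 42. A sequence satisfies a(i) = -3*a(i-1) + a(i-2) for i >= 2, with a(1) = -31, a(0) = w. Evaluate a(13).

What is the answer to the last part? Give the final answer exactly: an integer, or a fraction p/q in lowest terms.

-53917591

Stage 1: f(2) = -3*(47) - 2*(15) = -171; iterating: f(2)=-171, f(3)=419, f(4)=-915, f(5)=1907, f(6)=-3891, f(7)=7859, f(8)=-15795, f(9)=31667, f(10)=-63411; answer -63411
Stage 2: Y1 = -63411; c = 20; 5*(20)^4 + 7*(20)^3 - 3*(20)^2 - 4*(20)^1 + 3 = (800000) + (56000) + (-1200) + (-80) + (3) = 854723; answer 854723
Stage 3: Y2 = 854723; w = 13; a(2) = -3*(-31) + 1*(13) = 106; iterating: a(2)=106, a(3)=-349, a(4)=1153, a(5)=-3808, a(6)=12577, a(7)=-41539, a(8)=137194, a(9)=-453121, a(10)=1496557, a(11)=-4942792, a(12)=16324933, a(13)=-53917591; answer -53917591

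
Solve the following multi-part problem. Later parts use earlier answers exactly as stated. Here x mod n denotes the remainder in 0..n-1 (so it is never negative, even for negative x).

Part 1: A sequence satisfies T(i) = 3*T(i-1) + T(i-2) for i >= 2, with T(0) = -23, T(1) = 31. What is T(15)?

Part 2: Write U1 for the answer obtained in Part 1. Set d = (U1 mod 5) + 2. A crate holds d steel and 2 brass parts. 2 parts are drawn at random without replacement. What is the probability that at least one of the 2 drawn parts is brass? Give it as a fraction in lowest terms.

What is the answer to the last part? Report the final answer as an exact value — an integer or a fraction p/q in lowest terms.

Part 1: T(2) = 3*(31) + 1*(-23) = 70; iterating: T(2)=70, T(3)=241, T(4)=793, T(5)=2620, T(6)=8653, T(7)=28579, T(8)=94390, T(9)=311749, T(10)=1029637, T(11)=3400660, T(12)=11231617, T(13)=37095511, T(14)=122518150, T(15)=404649961; answer 404649961
Part 2: U1 = 404649961; d = 3; total draws C(5,2) = 10; complement C(3,2) = 3; favorable 10 - 3 = 7; P = 7/10; answer 7/10

7/10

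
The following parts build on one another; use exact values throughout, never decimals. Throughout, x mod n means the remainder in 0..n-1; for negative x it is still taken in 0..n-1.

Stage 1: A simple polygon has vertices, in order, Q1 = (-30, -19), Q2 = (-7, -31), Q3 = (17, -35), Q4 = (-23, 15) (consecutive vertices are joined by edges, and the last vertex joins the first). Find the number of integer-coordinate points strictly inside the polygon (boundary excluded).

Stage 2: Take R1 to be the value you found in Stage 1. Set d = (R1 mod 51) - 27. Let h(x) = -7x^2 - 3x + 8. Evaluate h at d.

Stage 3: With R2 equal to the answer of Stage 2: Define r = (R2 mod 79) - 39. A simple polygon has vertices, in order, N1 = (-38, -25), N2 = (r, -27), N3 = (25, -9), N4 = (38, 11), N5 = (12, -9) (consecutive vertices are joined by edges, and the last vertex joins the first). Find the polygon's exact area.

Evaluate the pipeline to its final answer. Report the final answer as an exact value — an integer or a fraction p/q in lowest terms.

905

Stage 1: cross terms: (-30*-31 - -7*-19)=797, (-7*-35 - 17*-31)=772, (17*15 - -23*-35)=-550, (-23*-19 - -30*15)=887; twice the area = |1906| = 1906; area = 953; boundary points = 1 + 4 + 10 + 1 = 16; strictly interior points = area - boundary/2 + 1 = 946; answer 946
Stage 2: R1 = 946; d = 1; -7*(1)^2 - 3*(1)^1 + 8 = (-7) + (-3) + (8) = -2; answer -2
Stage 3: R2 = -2; r = 38; cross terms: (-38*-27 - 38*-25)=1976, (38*-9 - 25*-27)=333, (25*11 - 38*-9)=617, (38*-9 - 12*11)=-474, (12*-25 - -38*-9)=-642; twice the area = |1810| = 1810; area = 905; answer 905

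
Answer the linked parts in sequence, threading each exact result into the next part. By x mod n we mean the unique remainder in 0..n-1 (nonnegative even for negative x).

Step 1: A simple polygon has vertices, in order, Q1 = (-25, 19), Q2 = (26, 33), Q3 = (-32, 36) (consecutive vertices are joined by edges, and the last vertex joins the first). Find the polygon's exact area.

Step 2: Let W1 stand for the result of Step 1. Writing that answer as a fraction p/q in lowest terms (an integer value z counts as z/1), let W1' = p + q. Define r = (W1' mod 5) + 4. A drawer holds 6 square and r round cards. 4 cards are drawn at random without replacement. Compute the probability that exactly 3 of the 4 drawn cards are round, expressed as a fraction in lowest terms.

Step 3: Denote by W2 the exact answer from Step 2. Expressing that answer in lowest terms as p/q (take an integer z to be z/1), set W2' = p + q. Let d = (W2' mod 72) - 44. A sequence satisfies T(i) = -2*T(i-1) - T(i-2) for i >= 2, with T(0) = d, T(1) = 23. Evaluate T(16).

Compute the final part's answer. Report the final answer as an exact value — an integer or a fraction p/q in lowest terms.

-323

Step 1: cross terms: (-25*33 - 26*19)=-1319, (26*36 - -32*33)=1992, (-32*19 - -25*36)=292; twice the area = |965| = 965; area = 965/2; answer 965/2
Step 2: W1 = 965/2; threaded value p + q = 967; r = 6; total draws C(12,4) = 495; favorable C(6,3)*C(6,1) = 120; P = 8/33; answer 8/33
Step 3: W2 = 8/33; threaded value p + q = 41; d = -3; T(2) = -2*(23) - 1*(-3) = -43; iterating: T(2)=-43, T(3)=63, T(4)=-83, T(5)=103, T(6)=-123, T(7)=143, T(8)=-163, T(9)=183, T(10)=-203, T(11)=223, T(12)=-243, T(13)=263, T(14)=-283, T(15)=303, T(16)=-323; answer -323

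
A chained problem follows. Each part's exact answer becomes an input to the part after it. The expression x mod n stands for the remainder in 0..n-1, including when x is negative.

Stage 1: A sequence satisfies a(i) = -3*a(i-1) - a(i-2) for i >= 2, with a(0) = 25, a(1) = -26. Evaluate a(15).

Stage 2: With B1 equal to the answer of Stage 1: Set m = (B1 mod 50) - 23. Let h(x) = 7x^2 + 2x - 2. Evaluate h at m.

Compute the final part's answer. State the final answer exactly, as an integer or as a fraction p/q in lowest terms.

1030

Stage 1: a(2) = -3*(-26) - 1*(25) = 53; iterating: a(2)=53, a(3)=-133, a(4)=346, a(5)=-905, a(6)=2369, a(7)=-6202, a(8)=16237, a(9)=-42509, a(10)=111290, a(11)=-291361, a(12)=762793, a(13)=-1997018, a(14)=5228261, a(15)=-13687765; answer -13687765
Stage 2: B1 = -13687765; m = 12; 7*(12)^2 + 2*(12)^1 - 2 = (1008) + (24) + (-2) = 1030; answer 1030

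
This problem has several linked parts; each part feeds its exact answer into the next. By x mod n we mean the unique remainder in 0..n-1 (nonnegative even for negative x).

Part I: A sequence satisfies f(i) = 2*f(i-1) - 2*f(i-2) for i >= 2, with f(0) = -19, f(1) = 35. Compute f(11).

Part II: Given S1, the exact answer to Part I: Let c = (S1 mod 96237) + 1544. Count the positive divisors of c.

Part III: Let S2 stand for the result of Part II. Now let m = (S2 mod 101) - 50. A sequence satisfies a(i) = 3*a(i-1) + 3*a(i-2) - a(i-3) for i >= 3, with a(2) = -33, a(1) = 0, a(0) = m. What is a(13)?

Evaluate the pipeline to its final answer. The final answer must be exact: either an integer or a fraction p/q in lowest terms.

-39709020

Part I: f(2) = 2*(35) - 2*(-19) = 108; iterating: f(2)=108, f(3)=146, f(4)=76, f(5)=-140, f(6)=-432, f(7)=-584, f(8)=-304, f(9)=560, f(10)=1728, f(11)=2336; answer 2336
Part II: S1 = 2336; c = 3880; 3880 = 2^3 * 5 * 97; number of divisors = (3+1) * (1+1) * (1+1) = 16; answer 16
Part III: S2 = 16; m = -34; a(3) = 3*(-33) + 3*(0) - 1*(-34) = -65; iterating: a(3)=-65, a(4)=-294, a(5)=-1044, a(6)=-3949, a(7)=-14685, a(8)=-54858, a(9)=-204680, a(10)=-763929, a(11)=-2850969, a(12)=-10640014, a(13)=-39709020; answer -39709020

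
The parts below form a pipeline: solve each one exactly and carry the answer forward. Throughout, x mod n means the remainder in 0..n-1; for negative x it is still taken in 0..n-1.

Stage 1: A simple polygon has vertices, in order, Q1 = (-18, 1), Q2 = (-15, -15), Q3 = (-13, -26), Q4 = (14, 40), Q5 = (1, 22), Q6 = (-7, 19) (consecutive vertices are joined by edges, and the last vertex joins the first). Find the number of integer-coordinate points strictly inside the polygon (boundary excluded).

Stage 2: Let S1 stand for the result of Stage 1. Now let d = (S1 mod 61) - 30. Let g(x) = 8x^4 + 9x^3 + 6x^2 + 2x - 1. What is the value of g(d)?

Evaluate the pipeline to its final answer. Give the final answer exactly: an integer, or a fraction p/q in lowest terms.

Stage 1: cross terms: (-18*-15 - -15*1)=285, (-15*-26 - -13*-15)=195, (-13*40 - 14*-26)=-156, (14*22 - 1*40)=268, (1*19 - -7*22)=173, (-7*1 - -18*19)=335; twice the area = |1100| = 1100; area = 550; boundary points = 1 + 1 + 3 + 1 + 1 + 1 = 8; strictly interior points = area - boundary/2 + 1 = 547; answer 547
Stage 2: S1 = 547; d = 29; 8*(29)^4 + 9*(29)^3 + 6*(29)^2 + 2*(29)^1 - 1 = (5658248) + (219501) + (5046) + (58) + (-1) = 5882852; answer 5882852

5882852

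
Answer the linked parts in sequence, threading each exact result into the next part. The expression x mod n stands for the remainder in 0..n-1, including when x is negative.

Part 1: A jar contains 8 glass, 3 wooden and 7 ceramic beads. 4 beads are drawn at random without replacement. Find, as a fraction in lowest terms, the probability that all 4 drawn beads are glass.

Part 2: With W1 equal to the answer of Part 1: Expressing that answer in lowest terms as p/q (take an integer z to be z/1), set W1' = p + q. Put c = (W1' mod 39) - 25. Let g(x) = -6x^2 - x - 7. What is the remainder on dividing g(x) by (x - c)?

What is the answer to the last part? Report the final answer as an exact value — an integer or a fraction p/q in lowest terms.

Part 1: total draws C(18,4) = 3060; favorable C(8,4) = 70; P = 7/306; answer 7/306
Part 2: W1 = 7/306; threaded value p + q = 313; c = -24; remainder = value at the root: -6*(-24)^2 - 1*(-24)^1 - 7 = (-3456) + (24) + (-7) = -3439; answer -3439

-3439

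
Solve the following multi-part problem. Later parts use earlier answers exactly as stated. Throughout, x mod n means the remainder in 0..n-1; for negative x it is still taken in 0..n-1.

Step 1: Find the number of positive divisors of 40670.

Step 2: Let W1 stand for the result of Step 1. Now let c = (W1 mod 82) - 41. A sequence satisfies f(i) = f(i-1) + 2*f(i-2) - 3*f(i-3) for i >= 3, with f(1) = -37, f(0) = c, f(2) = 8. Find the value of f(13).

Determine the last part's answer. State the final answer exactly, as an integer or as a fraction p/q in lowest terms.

-4477

Step 1: 40670 = 2 * 5 * 7^2 * 83; number of divisors = (1+1) * (1+1) * (2+1) * (1+1) = 24; answer 24
Step 2: W1 = 24; c = -17; f(3) = 1*(8) + 2*(-37) - 3*(-17) = -15; iterating: f(3)=-15, f(4)=112, f(5)=58, f(6)=327, f(7)=107, f(8)=587, f(9)=-180, f(10)=673, f(11)=-1448, f(12)=438, f(13)=-4477; answer -4477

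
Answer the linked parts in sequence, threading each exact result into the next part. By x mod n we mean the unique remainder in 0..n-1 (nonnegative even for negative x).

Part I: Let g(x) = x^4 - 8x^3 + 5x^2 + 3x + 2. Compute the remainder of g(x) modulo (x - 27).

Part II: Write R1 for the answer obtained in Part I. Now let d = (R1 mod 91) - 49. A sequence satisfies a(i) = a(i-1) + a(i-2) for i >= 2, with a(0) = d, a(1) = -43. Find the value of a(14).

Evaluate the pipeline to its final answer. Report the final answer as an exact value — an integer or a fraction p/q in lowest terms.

Part I: remainder = value at the root: 1*(27)^4 - 8*(27)^3 + 5*(27)^2 + 3*(27)^1 + 2 = (531441) + (-157464) + (3645) + (81) + (2) = 377705; answer 377705
Part II: R1 = 377705; d = 6; a(2) = 1*(-43) + 1*(6) = -37; iterating: a(2)=-37, a(3)=-80, a(4)=-117, a(5)=-197, a(6)=-314, a(7)=-511, a(8)=-825, a(9)=-1336, a(10)=-2161, a(11)=-3497, a(12)=-5658, a(13)=-9155, a(14)=-14813; answer -14813

-14813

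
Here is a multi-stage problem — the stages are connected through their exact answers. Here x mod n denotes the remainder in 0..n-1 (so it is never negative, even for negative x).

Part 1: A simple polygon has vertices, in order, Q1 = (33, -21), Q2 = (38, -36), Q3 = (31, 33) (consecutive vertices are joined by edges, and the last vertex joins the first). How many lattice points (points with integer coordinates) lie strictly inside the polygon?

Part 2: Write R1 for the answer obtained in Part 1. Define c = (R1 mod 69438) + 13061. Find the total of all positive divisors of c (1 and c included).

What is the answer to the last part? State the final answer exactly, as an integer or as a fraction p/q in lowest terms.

Part 1: cross terms: (33*-36 - 38*-21)=-390, (38*33 - 31*-36)=2370, (31*-21 - 33*33)=-1740; twice the area = |240| = 240; area = 120; boundary points = 5 + 1 + 2 = 8; strictly interior points = area - boundary/2 + 1 = 117; answer 117
Part 2: R1 = 117; c = 13178; 13178 = 2 * 11 * 599; sigma = (1 + 2) * (1 + 11) * (1 + 599) = 3 * 12 * 600 = 21600; answer 21600

21600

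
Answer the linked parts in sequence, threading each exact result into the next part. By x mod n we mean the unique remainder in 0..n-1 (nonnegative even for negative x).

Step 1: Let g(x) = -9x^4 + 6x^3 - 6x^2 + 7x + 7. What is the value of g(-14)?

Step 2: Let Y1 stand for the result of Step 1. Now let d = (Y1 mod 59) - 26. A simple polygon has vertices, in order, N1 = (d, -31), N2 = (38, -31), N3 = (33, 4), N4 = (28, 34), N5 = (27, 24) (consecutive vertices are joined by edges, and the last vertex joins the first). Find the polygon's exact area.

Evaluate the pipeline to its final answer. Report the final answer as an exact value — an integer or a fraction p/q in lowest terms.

Step 1: -9*(-14)^4 + 6*(-14)^3 - 6*(-14)^2 + 7*(-14)^1 + 7 = (-345744) + (-16464) + (-1176) + (-98) + (7) = -363475; answer -363475
Step 2: Y1 = -363475; d = -2; cross terms: (-2*-31 - 38*-31)=1240, (38*4 - 33*-31)=1175, (33*34 - 28*4)=1010, (28*24 - 27*34)=-246, (27*-31 - -2*24)=-789; twice the area = |2390| = 2390; area = 1195; answer 1195

1195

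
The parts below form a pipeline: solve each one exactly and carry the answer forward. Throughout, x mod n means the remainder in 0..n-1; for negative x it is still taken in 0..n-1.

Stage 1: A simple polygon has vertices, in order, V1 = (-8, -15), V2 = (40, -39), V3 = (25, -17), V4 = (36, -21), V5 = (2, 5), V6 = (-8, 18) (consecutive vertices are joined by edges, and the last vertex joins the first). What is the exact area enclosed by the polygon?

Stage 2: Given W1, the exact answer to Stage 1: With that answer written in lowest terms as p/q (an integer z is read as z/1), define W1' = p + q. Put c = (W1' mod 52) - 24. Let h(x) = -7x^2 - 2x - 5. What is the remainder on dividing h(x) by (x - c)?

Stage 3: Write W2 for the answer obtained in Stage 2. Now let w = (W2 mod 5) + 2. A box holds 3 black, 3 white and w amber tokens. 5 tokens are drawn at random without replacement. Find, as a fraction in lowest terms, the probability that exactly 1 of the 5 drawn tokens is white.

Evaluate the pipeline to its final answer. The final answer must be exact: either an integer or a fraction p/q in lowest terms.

Stage 1: cross terms: (-8*-39 - 40*-15)=912, (40*-17 - 25*-39)=295, (25*-21 - 36*-17)=87, (36*5 - 2*-21)=222, (2*18 - -8*5)=76, (-8*-15 - -8*18)=264; twice the area = |1856| = 1856; area = 928; answer 928
Stage 2: W1 = 928; threaded value p + q = 929; c = 21; remainder = value at the root: -7*(21)^2 - 2*(21)^1 - 5 = (-3087) + (-42) + (-5) = -3134; answer -3134
Stage 3: W2 = -3134; w = 3; total draws C(9,5) = 126; favorable C(3,1)*C(6,4) = 45; P = 5/14; answer 5/14

5/14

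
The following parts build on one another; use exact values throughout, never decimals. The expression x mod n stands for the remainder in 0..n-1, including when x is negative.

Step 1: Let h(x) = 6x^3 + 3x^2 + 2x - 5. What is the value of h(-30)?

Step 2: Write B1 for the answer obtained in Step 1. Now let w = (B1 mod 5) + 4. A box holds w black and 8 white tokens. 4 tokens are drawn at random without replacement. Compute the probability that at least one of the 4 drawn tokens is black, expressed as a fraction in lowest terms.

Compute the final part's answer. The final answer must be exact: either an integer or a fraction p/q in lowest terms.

85/99

Step 1: 6*(-30)^3 + 3*(-30)^2 + 2*(-30)^1 - 5 = (-162000) + (2700) + (-60) + (-5) = -159365; answer -159365
Step 2: B1 = -159365; w = 4; total draws C(12,4) = 495; complement C(8,4) = 70; favorable 495 - 70 = 425; P = 85/99; answer 85/99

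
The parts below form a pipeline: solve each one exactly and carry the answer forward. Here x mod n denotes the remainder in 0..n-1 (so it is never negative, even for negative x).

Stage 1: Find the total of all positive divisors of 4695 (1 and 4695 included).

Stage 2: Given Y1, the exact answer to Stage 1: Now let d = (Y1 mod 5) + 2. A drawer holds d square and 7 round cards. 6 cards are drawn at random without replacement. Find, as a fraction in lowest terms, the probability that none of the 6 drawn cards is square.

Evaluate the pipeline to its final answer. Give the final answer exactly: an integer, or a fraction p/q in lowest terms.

Stage 1: 4695 = 3 * 5 * 313; sigma = (1 + 3) * (1 + 5) * (1 + 313) = 4 * 6 * 314 = 7536; answer 7536
Stage 2: Y1 = 7536; d = 3; total draws C(10,6) = 210; favorable C(7,6) = 7; P = 1/30; answer 1/30

1/30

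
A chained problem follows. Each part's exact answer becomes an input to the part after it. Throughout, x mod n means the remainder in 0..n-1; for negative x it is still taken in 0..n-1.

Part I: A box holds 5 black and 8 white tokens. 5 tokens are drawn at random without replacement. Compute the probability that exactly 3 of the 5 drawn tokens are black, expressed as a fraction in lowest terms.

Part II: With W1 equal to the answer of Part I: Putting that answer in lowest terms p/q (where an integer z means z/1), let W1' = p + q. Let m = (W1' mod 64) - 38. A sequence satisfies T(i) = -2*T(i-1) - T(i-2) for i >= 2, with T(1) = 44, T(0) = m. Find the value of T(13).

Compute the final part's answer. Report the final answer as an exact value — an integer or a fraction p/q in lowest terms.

Part I: total draws C(13,5) = 1287; favorable C(5,3)*C(8,2) = 280; P = 280/1287; answer 280/1287
Part II: W1 = 280/1287; threaded value p + q = 1567; m = -7; T(2) = -2*(44) - 1*(-7) = -81; iterating: T(2)=-81, T(3)=118, T(4)=-155, T(5)=192, T(6)=-229, T(7)=266, T(8)=-303, T(9)=340, T(10)=-377, T(11)=414, T(12)=-451, T(13)=488; answer 488

488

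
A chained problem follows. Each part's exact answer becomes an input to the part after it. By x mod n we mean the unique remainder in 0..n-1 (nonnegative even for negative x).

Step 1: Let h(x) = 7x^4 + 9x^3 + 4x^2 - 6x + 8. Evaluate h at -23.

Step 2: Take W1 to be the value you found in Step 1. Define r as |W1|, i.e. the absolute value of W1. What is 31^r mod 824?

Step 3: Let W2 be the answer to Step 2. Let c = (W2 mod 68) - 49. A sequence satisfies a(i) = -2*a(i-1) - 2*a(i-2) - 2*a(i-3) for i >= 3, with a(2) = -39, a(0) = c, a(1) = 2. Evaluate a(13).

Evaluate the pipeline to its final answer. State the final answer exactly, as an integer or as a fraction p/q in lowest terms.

Step 1: 7*(-23)^4 + 9*(-23)^3 + 4*(-23)^2 - 6*(-23)^1 + 8 = (1958887) + (-109503) + (2116) + (138) + (8) = 1851646; answer 1851646
Step 2: W1 = 1851646; r = 1851646; squarings mod 824: 31^1=31, 31^2=137, 31^4=641, 31^8=529, 31^16=505, 31^32=409, 31^64=9, 31^128=81, 31^256=793, 31^512=137, 31^1024=641, 31^2048=529, 31^4096=505, 31^8192=409, 31^16384=9, 31^32768=81, 31^65536=793, 31^131072=137, 31^262144=641, 31^524288=529, 31^1048576=505; 31^1851646 = 31^2 * 31^4 * 31^8 * 31^16 * 31^32 * 31^64 * 31^128 * 31^16384 * 31^262144 * 31^524288 * 31^1048576 = 473 (mod 824); answer 473
Step 3: W2 = 473; c = 16; a(3) = -2*(-39) - 2*(2) - 2*(16) = 42; iterating: a(3)=42, a(4)=-10, a(5)=14, a(6)=-92, a(7)=176, a(8)=-196, a(9)=224, a(10)=-408, a(11)=760, a(12)=-1152, a(13)=1600; answer 1600

1600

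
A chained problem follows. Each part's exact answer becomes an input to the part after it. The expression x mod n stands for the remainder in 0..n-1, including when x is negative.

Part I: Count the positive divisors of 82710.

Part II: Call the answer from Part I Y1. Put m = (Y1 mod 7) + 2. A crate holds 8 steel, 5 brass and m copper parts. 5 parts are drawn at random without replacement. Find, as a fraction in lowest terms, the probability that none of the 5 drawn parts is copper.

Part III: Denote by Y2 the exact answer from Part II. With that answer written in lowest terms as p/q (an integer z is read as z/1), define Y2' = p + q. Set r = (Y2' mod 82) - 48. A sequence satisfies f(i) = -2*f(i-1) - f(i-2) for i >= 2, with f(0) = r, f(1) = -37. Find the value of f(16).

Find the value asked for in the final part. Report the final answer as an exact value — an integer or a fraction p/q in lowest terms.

Part I: 82710 = 2 * 3^2 * 5 * 919; number of divisors = (1+1) * (2+1) * (1+1) * (1+1) = 24; answer 24
Part II: Y1 = 24; m = 5; total draws C(18,5) = 8568; favorable C(13,5) = 1287; P = 143/952; answer 143/952
Part III: Y2 = 143/952; threaded value p + q = 1095; r = -19; f(2) = -2*(-37) - 1*(-19) = 93; iterating: f(2)=93, f(3)=-149, f(4)=205, f(5)=-261, f(6)=317, f(7)=-373, f(8)=429, f(9)=-485, f(10)=541, f(11)=-597, f(12)=653, f(13)=-709, f(14)=765, f(15)=-821, f(16)=877; answer 877

877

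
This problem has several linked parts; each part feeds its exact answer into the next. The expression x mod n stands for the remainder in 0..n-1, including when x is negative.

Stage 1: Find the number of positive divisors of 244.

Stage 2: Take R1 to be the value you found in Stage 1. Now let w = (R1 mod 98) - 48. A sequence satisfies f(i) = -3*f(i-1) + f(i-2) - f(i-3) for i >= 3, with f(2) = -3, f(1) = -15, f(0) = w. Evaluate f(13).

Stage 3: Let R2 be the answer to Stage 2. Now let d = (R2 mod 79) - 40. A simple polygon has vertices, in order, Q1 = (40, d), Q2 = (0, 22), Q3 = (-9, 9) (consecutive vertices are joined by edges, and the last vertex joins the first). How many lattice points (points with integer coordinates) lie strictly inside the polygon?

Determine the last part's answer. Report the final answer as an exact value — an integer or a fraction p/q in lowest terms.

Stage 1: 244 = 2^2 * 61; number of divisors = (2+1) * (1+1) = 6; answer 6
Stage 2: R1 = 6; w = -42; f(3) = -3*(-3) + 1*(-15) - 1*(-42) = 36; iterating: f(3)=36, f(4)=-96, f(5)=327, f(6)=-1113, f(7)=3762, f(8)=-12726, f(9)=43053, f(10)=-145647, f(11)=492720, f(12)=-1666860, f(13)=5638947; answer 5638947
Stage 3: R2 = 5638947; d = -34; cross terms: (40*22 - 0*-34)=880, (0*9 - -9*22)=198, (-9*-34 - 40*9)=-54; twice the area = |1024| = 1024; area = 512; boundary points = 8 + 1 + 1 = 10; strictly interior points = area - boundary/2 + 1 = 508; answer 508

508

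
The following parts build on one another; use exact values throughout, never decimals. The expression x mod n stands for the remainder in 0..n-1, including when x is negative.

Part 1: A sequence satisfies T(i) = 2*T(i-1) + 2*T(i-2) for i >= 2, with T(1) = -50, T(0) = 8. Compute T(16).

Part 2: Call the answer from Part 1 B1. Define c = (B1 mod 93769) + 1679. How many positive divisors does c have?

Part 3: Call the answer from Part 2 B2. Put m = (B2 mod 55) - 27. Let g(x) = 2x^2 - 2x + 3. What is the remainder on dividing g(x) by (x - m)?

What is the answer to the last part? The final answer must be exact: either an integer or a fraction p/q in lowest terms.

Part 1: T(2) = 2*(-50) + 2*(8) = -84; iterating: T(2)=-84, T(3)=-268, T(4)=-704, T(5)=-1944, T(6)=-5296, T(7)=-14480, T(8)=-39552, T(9)=-108064, T(10)=-295232, T(11)=-806592, T(12)=-2203648, T(13)=-6020480, T(14)=-16448256, T(15)=-44937472, T(16)=-122771456; answer -122771456
Part 2: B1 = -122771456; c = 67613; 67613 = 7 * 13 * 743; number of divisors = (1+1) * (1+1) * (1+1) = 8; answer 8
Part 3: B2 = 8; m = -19; remainder = value at the root: 2*(-19)^2 - 2*(-19)^1 + 3 = (722) + (38) + (3) = 763; answer 763

763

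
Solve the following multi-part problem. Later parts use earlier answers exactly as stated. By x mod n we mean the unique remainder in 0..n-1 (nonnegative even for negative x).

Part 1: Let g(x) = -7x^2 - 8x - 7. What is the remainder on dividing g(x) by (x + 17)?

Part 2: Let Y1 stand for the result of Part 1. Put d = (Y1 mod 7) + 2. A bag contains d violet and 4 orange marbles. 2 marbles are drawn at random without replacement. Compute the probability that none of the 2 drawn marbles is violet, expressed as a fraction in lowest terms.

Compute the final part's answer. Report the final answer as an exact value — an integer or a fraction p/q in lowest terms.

1/6

Part 1: remainder = value at the root: -7*(-17)^2 - 8*(-17)^1 - 7 = (-2023) + (136) + (-7) = -1894; answer -1894
Part 2: Y1 = -1894; d = 5; total draws C(9,2) = 36; favorable C(4,2) = 6; P = 1/6; answer 1/6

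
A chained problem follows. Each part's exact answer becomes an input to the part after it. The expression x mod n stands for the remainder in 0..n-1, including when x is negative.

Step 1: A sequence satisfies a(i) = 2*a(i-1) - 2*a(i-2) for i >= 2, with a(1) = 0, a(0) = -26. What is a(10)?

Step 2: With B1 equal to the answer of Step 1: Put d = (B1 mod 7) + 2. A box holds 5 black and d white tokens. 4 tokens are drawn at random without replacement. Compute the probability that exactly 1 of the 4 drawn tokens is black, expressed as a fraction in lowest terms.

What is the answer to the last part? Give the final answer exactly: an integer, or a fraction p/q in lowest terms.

Step 1: a(2) = 2*(0) - 2*(-26) = 52; iterating: a(2)=52, a(3)=104, a(4)=104, a(5)=0, a(6)=-208, a(7)=-416, a(8)=-416, a(9)=0, a(10)=832; answer 832
Step 2: B1 = 832; d = 8; total draws C(13,4) = 715; favorable C(5,1)*C(8,3) = 280; P = 56/143; answer 56/143

56/143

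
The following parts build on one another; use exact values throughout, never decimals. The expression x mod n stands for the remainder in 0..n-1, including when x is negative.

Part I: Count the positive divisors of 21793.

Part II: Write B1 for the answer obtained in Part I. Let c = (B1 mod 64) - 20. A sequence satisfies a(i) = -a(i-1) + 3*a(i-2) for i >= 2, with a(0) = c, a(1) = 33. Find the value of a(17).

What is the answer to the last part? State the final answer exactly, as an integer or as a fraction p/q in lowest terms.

19419711

Part I: 21793 = 19 * 31 * 37; number of divisors = (1+1) * (1+1) * (1+1) = 8; answer 8
Part II: B1 = 8; c = -12; a(2) = -1*(33) + 3*(-12) = -69; iterating: a(2)=-69, a(3)=168, a(4)=-375, a(5)=879, a(6)=-2004, a(7)=4641, a(8)=-10653, a(9)=24576, a(10)=-56535, a(11)=130263, a(12)=-299868, a(13)=690657, a(14)=-1590261, a(15)=3662232, a(16)=-8433015, a(17)=19419711; answer 19419711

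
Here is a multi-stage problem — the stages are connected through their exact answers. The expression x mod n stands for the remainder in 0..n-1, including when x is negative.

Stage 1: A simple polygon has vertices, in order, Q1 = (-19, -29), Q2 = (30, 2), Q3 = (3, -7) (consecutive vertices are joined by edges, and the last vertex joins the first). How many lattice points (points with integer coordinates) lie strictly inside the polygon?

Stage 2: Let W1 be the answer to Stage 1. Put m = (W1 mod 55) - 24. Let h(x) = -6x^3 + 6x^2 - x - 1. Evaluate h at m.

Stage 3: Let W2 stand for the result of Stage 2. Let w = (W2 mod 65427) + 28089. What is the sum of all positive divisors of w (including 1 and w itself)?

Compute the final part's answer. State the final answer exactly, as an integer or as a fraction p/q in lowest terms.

Stage 1: cross terms: (-19*2 - 30*-29)=832, (30*-7 - 3*2)=-216, (3*-29 - -19*-7)=-220; twice the area = |396| = 396; area = 198; boundary points = 1 + 9 + 22 = 32; strictly interior points = area - boundary/2 + 1 = 183; answer 183
Stage 2: W1 = 183; m = -6; -6*(-6)^3 + 6*(-6)^2 - 1*(-6)^1 - 1 = (1296) + (216) + (6) + (-1) = 1517; answer 1517
Stage 3: W2 = 1517; w = 29606; 29606 = 2 * 113 * 131; sigma = (1 + 2) * (1 + 113) * (1 + 131) = 3 * 114 * 132 = 45144; answer 45144

45144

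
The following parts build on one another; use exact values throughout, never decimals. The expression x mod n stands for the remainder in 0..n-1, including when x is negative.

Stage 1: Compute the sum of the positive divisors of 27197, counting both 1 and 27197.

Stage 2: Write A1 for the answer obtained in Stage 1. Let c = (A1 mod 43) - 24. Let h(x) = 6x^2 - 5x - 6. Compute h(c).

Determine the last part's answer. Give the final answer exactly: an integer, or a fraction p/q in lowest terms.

Stage 1: 27197 is prime, so its only divisors are 1 and 27197; sigma = 1 + 27197 = 27198; answer 27198
Stage 2: A1 = 27198; c = -2; 6*(-2)^2 - 5*(-2)^1 - 6 = (24) + (10) + (-6) = 28; answer 28

28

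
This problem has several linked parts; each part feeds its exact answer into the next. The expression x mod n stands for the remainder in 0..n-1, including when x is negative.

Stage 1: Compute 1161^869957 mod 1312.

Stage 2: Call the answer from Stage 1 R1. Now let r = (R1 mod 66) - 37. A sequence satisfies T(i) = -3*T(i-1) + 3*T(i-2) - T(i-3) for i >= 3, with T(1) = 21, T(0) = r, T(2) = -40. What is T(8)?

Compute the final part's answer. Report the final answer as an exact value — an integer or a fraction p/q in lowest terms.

Stage 1: squarings mod 1312: 1161^1=1161, 1161^2=497, 1161^4=353, 1161^8=1281, 1161^16=961, 1161^32=1185, 1161^64=385, 1161^128=1281, 1161^256=961, 1161^512=1185, 1161^1024=385, 1161^2048=1281, 1161^4096=961, 1161^8192=1185, 1161^16384=385, 1161^32768=1281, 1161^65536=961, 1161^131072=1185, 1161^262144=385, 1161^524288=1281; 1161^869957 = 1161^1 * 1161^4 * 1161^64 * 1161^512 * 1161^1024 * 1161^16384 * 1161^65536 * 1161^262144 * 1161^524288 = 873 (mod 1312); answer 873
Stage 2: R1 = 873; r = -22; T(3) = -3*(-40) + 3*(21) - 1*(-22) = 205; iterating: T(3)=205, T(4)=-756, T(5)=2923, T(6)=-11242, T(7)=43251, T(8)=-166402; answer -166402

-166402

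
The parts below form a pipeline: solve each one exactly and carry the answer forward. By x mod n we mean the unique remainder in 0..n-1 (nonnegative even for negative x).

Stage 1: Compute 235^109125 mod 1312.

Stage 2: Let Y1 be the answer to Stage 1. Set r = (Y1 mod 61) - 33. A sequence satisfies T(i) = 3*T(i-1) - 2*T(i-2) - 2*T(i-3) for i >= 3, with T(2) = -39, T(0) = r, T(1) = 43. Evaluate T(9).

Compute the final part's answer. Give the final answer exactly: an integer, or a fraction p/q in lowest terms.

Stage 1: squarings mod 1312: 235^1=235, 235^2=121, 235^4=209, 235^8=385, 235^16=1281, 235^32=961, 235^64=1185, 235^128=385, 235^256=1281, 235^512=961, 235^1024=1185, 235^2048=385, 235^4096=1281, 235^8192=961, 235^16384=1185, 235^32768=385, 235^65536=1281; 235^109125 = 235^1 * 235^4 * 235^64 * 235^512 * 235^2048 * 235^8192 * 235^32768 * 235^65536 = 571 (mod 1312); answer 571
Stage 2: Y1 = 571; r = -11; T(3) = 3*(-39) - 2*(43) - 2*(-11) = -181; iterating: T(3)=-181, T(4)=-551, T(5)=-1213, T(6)=-2175, T(7)=-2997, T(8)=-2215, T(9)=3699; answer 3699

3699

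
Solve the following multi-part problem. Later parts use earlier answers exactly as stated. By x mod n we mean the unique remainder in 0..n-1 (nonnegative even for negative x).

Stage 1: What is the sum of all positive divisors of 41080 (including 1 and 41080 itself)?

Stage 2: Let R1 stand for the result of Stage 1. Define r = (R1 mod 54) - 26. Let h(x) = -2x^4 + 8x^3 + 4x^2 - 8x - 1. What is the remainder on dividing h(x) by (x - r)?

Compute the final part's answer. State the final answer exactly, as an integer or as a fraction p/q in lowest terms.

Stage 1: 41080 = 2^3 * 5 * 13 * 79; sigma = (1 + 2 + 4 + 8) * (1 + 5) * (1 + 13) * (1 + 79) = 15 * 6 * 14 * 80 = 100800; answer 100800
Stage 2: R1 = 100800; r = 10; remainder = value at the root: -2*(10)^4 + 8*(10)^3 + 4*(10)^2 - 8*(10)^1 - 1 = (-20000) + (8000) + (400) + (-80) + (-1) = -11681; answer -11681

-11681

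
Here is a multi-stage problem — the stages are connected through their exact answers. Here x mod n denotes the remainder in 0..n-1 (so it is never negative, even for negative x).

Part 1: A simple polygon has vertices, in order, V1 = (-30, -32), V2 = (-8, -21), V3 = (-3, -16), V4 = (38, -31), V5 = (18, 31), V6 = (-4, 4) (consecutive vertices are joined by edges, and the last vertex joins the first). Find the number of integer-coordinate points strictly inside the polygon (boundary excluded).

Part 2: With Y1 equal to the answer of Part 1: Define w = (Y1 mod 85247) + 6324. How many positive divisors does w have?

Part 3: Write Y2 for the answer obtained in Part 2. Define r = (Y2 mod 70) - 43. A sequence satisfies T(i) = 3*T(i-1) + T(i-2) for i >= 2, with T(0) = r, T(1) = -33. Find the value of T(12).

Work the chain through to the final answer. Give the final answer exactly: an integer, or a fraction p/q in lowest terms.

-19806151

Part 1: cross terms: (-30*-21 - -8*-32)=374, (-8*-16 - -3*-21)=65, (-3*-31 - 38*-16)=701, (38*31 - 18*-31)=1736, (18*4 - -4*31)=196, (-4*-32 - -30*4)=248; twice the area = |3320| = 3320; area = 1660; boundary points = 11 + 5 + 1 + 2 + 1 + 2 = 22; strictly interior points = area - boundary/2 + 1 = 1650; answer 1650
Part 2: Y1 = 1650; w = 7974; 7974 = 2 * 3^2 * 443; number of divisors = (1+1) * (2+1) * (1+1) = 12; answer 12
Part 3: Y2 = 12; r = -31; T(2) = 3*(-33) + 1*(-31) = -130; iterating: T(2)=-130, T(3)=-423, T(4)=-1399, T(5)=-4620, T(6)=-15259, T(7)=-50397, T(8)=-166450, T(9)=-549747, T(10)=-1815691, T(11)=-5996820, T(12)=-19806151; answer -19806151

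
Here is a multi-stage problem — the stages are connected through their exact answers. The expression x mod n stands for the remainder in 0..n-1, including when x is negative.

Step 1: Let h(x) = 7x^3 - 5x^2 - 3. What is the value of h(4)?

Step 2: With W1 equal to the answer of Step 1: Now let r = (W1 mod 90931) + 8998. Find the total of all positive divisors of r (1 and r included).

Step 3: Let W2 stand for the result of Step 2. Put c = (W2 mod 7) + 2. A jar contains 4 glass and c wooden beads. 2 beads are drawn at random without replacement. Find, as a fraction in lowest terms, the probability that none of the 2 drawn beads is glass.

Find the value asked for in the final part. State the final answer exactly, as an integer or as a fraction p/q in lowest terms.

Step 1: 7*(4)^3 - 5*(4)^2 - 3 = (448) + (-80) + (-3) = 365; answer 365
Step 2: W1 = 365; r = 9363; 9363 = 3 * 3121; sigma = (1 + 3) * (1 + 3121) = 4 * 3122 = 12488; answer 12488
Step 3: W2 = 12488; c = 2; total draws C(6,2) = 15; favorable C(2,2) = 1; P = 1/15; answer 1/15

1/15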